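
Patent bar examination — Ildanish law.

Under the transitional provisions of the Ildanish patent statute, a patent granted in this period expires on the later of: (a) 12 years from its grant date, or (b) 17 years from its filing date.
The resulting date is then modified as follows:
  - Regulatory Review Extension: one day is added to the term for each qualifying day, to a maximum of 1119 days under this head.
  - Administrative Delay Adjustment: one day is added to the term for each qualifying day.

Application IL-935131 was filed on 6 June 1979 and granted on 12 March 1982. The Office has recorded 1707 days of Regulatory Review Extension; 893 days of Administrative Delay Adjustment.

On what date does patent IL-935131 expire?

2001-12-09

(a) grant + 12 years → 12 March 1994.
(b) filing + 17 years → 6 June 1996.
Later of the two: 6 June 1996.
Regulatory Review Extension: 1707 days claimed exceeds the 1119-day cap, so +1119 days → 30 June 1999.
Administrative Delay Adjustment: +893 days → 9 December 2001.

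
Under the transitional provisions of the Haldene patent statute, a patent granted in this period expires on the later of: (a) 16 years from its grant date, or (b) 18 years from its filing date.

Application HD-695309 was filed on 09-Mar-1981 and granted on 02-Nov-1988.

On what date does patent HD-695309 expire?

November 2, 2004

(a) grant + 16 years → 2 November 2004.
(b) filing + 18 years → 9 March 1999.
Later of the two: 2 November 2004.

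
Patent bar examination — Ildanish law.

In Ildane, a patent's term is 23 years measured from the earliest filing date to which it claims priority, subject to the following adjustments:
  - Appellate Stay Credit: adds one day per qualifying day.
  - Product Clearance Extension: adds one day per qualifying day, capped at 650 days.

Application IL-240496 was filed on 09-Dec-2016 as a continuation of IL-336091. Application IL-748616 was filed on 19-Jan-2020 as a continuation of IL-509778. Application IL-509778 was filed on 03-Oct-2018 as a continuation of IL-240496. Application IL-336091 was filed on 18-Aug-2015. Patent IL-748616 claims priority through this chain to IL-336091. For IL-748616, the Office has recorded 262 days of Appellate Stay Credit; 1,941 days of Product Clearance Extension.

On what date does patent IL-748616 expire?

February 15, 2041

Earliest priority filing: 18 August 2015.
Base term: 18 August 2015 + 23 years → 18 August 2038.
Appellate Stay Credit: +262 days → 7 May 2039.
Product Clearance Extension: 1941 days claimed exceeds the 650-day cap, so +650 days → 15 February 2041.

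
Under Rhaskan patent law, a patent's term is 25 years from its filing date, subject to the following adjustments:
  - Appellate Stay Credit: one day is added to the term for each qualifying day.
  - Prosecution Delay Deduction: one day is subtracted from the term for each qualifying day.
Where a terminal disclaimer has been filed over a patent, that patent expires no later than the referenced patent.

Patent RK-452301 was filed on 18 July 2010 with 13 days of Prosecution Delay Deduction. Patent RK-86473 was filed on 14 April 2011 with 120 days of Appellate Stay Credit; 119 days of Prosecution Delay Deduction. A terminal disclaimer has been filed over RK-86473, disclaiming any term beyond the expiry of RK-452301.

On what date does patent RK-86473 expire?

Natural term of RK-86473:
  Base: filing + 25 years → 14 April 2036.
  Appellate Stay Credit: +120 days → 12 August 2036.
  Prosecution Delay Deduction: −119 days → 15 April 2036.
Expiry of referenced patent RK-452301:
  Base: filing + 25 years → 18 July 2035.
  Prosecution Delay Deduction: −13 days → 5 July 2035.
Terminal disclaimer: RK-86473 expires on the earlier of 15 April 2036 and 5 July 2035.

2035-07-05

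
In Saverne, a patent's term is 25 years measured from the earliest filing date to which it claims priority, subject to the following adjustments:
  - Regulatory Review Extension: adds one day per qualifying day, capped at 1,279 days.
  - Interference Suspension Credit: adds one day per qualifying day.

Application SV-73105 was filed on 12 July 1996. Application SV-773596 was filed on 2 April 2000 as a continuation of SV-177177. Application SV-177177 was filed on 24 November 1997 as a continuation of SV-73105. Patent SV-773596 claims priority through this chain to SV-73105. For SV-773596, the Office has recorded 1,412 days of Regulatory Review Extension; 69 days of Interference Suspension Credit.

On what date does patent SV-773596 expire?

March 21, 2025

Earliest priority filing: 12 July 1996.
Base term: 12 July 1996 + 25 years → 12 July 2021.
Regulatory Review Extension: 1412 days claimed exceeds the 1279-day cap, so +1279 days → 11 January 2025.
Interference Suspension Credit: +69 days → 21 March 2025.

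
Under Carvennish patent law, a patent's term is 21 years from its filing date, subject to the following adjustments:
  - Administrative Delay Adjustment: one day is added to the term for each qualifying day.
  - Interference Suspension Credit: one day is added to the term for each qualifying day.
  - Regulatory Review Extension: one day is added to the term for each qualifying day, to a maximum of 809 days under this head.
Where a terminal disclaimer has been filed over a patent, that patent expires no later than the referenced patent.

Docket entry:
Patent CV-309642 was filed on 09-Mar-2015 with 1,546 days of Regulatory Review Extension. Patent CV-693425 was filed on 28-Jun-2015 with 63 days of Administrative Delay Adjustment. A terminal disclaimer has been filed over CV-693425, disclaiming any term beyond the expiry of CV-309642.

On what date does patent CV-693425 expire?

Natural term of CV-693425:
  Base: filing + 21 years → 28 June 2036.
  Administrative Delay Adjustment: +63 days → 30 August 2036.
Expiry of referenced patent CV-309642:
  Base: filing + 21 years → 9 March 2036.
  Regulatory Review Extension: 1546 days claimed exceeds the 809-day cap, so +809 days → 27 May 2038.
Terminal disclaimer: CV-693425 expires on the earlier of 30 August 2036 and 27 May 2038.

2036-08-30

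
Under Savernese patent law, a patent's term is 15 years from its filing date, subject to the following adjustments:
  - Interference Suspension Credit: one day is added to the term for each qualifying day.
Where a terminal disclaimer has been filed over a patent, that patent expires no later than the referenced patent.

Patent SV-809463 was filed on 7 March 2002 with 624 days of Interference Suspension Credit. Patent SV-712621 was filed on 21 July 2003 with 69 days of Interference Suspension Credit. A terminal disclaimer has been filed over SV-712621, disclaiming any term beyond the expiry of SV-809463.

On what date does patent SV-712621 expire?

2018-09-28

Natural term of SV-712621:
  Base: filing + 15 years → 21 July 2018.
  Interference Suspension Credit: +69 days → 28 September 2018.
Expiry of referenced patent SV-809463:
  Base: filing + 15 years → 7 March 2017.
  Interference Suspension Credit: +624 days → 21 November 2018.
Terminal disclaimer: SV-712621 expires on the earlier of 28 September 2018 and 21 November 2018.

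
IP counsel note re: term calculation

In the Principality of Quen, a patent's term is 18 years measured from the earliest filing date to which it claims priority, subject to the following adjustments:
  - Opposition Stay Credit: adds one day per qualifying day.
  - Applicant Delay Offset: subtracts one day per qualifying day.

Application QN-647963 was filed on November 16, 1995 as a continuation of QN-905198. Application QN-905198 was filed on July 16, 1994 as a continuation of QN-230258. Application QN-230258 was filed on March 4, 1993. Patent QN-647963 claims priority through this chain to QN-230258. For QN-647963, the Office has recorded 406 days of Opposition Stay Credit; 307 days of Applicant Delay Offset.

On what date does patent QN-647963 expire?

Earliest priority filing: 4 March 1993.
Base term: 4 March 1993 + 18 years → 4 March 2011.
Opposition Stay Credit: +406 days → 13 April 2012.
Applicant Delay Offset: −307 days → 11 June 2011.

June 11, 2011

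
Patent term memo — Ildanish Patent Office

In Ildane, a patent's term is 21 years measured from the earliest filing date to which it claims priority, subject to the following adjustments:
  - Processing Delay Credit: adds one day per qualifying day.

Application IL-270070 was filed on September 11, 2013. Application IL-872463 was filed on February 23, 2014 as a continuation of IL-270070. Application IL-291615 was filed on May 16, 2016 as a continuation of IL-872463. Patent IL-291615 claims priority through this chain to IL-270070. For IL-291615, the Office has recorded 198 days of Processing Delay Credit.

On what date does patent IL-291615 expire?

2035-03-28

Earliest priority filing: 11 September 2013.
Base term: 11 September 2013 + 21 years → 11 September 2034.
Processing Delay Credit: +198 days → 28 March 2035.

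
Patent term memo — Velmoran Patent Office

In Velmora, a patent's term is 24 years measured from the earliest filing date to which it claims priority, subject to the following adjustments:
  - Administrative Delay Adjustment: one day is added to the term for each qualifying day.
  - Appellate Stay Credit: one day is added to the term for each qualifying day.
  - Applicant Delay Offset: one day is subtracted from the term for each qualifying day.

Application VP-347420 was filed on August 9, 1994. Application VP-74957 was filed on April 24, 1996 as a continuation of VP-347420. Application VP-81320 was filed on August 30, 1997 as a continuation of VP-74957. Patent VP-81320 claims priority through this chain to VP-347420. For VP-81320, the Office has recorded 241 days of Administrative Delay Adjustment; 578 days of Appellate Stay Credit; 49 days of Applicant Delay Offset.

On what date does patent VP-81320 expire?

2020-09-17

Earliest priority filing: 9 August 1994.
Base term: 9 August 1994 + 24 years → 9 August 2018.
Administrative Delay Adjustment: +241 days → 7 April 2019.
Appellate Stay Credit: +578 days → 5 November 2020.
Applicant Delay Offset: −49 days → 17 September 2020.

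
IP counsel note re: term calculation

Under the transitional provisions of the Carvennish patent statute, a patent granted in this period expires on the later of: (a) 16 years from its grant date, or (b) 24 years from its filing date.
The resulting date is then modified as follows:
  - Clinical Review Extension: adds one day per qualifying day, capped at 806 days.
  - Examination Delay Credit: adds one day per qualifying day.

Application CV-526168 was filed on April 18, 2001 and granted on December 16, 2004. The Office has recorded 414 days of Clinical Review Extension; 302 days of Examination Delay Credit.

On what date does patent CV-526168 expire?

2027-04-04

(a) grant + 16 years → 16 December 2020.
(b) filing + 24 years → 18 April 2025.
Later of the two: 18 April 2025.
Clinical Review Extension: 414 days (within the 806-day cap) → +414 days → 6 June 2026.
Examination Delay Credit: +302 days → 4 April 2027.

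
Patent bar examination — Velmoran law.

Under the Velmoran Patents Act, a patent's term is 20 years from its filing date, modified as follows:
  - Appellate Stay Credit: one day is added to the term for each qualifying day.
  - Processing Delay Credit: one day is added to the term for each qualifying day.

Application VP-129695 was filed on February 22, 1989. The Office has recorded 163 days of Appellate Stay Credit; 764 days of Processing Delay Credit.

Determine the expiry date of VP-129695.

Base term: filing date + 20 years → 22 February 2009.
Appellate Stay Credit: +163 days → 4 August 2009.
Processing Delay Credit: +764 days → 7 September 2011.

September 7, 2011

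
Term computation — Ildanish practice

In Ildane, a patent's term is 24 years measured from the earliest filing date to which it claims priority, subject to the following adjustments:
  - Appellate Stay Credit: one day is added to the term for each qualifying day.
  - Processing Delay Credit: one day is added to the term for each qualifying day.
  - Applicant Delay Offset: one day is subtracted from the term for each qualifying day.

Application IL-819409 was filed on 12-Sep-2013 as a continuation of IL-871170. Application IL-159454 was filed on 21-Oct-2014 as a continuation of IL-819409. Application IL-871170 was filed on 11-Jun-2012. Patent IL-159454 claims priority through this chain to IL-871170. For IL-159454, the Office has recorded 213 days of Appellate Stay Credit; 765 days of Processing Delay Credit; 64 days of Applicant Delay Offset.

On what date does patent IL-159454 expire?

Earliest priority filing: 11 June 2012.
Base term: 11 June 2012 + 24 years → 11 June 2036.
Appellate Stay Credit: +213 days → 10 January 2037.
Processing Delay Credit: +765 days → 14 February 2039.
Applicant Delay Offset: −64 days → 12 December 2038.

2038-12-12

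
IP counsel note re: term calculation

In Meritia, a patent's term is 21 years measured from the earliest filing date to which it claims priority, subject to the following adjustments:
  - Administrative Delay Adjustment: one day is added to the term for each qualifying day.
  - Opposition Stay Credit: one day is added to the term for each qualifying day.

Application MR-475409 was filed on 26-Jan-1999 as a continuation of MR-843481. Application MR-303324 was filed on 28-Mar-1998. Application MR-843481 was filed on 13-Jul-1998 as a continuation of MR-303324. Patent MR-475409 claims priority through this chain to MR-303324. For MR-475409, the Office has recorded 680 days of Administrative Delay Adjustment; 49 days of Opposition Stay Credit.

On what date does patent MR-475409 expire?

Earliest priority filing: 28 March 1998.
Base term: 28 March 1998 + 21 years → 28 March 2019.
Administrative Delay Adjustment: +680 days → 5 February 2021.
Opposition Stay Credit: +49 days → 26 March 2021.

2021-03-26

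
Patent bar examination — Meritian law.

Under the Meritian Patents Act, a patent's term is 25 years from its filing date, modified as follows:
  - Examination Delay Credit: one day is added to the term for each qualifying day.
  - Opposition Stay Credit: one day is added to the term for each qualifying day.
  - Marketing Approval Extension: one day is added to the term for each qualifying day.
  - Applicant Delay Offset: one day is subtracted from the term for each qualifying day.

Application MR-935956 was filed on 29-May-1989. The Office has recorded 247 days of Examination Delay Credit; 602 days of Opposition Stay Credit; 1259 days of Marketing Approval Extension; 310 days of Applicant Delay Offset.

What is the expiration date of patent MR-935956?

May 1, 2019

Base term: filing date + 25 years → 29 May 2014.
Examination Delay Credit: +247 days → 31 January 2015.
Opposition Stay Credit: +602 days → 24 September 2016.
Marketing Approval Extension: +1259 days → 6 March 2020.
Applicant Delay Offset: −310 days → 1 May 2019.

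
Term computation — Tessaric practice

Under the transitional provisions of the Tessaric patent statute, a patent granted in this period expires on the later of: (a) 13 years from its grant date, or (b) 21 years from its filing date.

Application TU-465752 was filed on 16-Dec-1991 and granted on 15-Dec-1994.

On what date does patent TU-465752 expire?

2012-12-16

(a) grant + 13 years → 15 December 2007.
(b) filing + 21 years → 16 December 2012.
Later of the two: 16 December 2012.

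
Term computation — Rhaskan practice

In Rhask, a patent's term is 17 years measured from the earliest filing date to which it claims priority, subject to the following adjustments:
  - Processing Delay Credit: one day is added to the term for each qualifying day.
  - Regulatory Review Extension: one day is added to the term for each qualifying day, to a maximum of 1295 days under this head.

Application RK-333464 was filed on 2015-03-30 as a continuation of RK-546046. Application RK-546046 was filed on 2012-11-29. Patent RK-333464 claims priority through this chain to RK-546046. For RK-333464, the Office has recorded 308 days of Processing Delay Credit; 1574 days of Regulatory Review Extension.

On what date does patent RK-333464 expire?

2034-04-20

Earliest priority filing: 29 November 2012.
Base term: 29 November 2012 + 17 years → 29 November 2029.
Processing Delay Credit: +308 days → 3 October 2030.
Regulatory Review Extension: 1574 days claimed exceeds the 1295-day cap, so +1295 days → 20 April 2034.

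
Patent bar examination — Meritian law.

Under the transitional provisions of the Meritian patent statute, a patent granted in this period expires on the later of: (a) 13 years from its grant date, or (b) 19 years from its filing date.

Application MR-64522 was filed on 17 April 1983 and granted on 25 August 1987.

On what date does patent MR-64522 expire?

April 17, 2002

(a) grant + 13 years → 25 August 2000.
(b) filing + 19 years → 17 April 2002.
Later of the two: 17 April 2002.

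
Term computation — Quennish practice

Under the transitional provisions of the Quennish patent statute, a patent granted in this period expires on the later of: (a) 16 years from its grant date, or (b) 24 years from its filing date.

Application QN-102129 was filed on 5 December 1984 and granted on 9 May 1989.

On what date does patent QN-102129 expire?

(a) grant + 16 years → 9 May 2005.
(b) filing + 24 years → 5 December 2008.
Later of the two: 5 December 2008.

December 5, 2008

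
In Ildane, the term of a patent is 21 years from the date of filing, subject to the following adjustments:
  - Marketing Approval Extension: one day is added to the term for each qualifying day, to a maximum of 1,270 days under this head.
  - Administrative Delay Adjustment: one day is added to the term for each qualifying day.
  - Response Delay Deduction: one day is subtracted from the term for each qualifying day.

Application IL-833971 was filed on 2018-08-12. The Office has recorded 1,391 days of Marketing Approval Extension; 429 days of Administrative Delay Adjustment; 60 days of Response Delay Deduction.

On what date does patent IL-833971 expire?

Base term: filing date + 21 years → 12 August 2039.
Marketing Approval Extension: 1391 days claimed exceeds the 1270-day cap, so +1270 days → 2 February 2043.
Administrative Delay Adjustment: +429 days → 6 April 2044.
Response Delay Deduction: −60 days → 6 February 2044.

February 6, 2044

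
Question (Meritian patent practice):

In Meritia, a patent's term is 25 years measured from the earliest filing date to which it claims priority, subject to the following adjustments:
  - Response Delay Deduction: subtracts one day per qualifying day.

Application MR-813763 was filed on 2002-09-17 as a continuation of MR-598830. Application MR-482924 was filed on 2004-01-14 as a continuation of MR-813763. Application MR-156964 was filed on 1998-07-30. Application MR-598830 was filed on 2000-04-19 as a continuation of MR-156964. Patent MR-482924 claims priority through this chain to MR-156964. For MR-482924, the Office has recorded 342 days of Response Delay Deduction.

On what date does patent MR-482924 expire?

2022-08-22

Earliest priority filing: 30 July 1998.
Base term: 30 July 1998 + 25 years → 30 July 2023.
Response Delay Deduction: −342 days → 22 August 2022.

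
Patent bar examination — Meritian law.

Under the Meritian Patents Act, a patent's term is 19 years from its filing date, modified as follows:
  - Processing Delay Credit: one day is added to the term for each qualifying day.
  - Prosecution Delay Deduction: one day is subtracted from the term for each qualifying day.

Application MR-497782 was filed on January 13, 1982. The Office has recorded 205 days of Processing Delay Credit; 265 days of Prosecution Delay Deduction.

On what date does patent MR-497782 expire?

Base term: filing date + 19 years → 13 January 2001.
Processing Delay Credit: +205 days → 6 August 2001.
Prosecution Delay Deduction: −265 days → 14 November 2000.

November 14, 2000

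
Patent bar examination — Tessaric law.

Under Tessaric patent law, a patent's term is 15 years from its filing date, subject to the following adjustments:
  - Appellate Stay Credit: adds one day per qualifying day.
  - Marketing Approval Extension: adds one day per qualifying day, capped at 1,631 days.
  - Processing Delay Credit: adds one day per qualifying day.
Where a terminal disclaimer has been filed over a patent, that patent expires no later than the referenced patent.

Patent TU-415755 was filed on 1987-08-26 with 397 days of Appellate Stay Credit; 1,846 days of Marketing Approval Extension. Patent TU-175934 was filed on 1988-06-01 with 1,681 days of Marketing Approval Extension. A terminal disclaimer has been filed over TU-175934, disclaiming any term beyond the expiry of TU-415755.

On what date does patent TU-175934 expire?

Natural term of TU-175934:
  Base: filing + 15 years → 1 June 2003.
  Marketing Approval Extension: 1681 days claimed exceeds the 1631-day cap, so +1631 days → 18 November 2007.
Expiry of referenced patent TU-415755:
  Base: filing + 15 years → 26 August 2002.
  Appellate Stay Credit: +397 days → 27 September 2003.
  Marketing Approval Extension: 1846 days claimed exceeds the 1631-day cap, so +1631 days → 15 March 2008.
Terminal disclaimer: TU-175934 expires on the earlier of 18 November 2007 and 15 March 2008.

November 18, 2007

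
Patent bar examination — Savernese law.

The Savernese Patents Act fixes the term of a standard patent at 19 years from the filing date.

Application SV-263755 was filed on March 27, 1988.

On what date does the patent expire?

2007-03-27

Filing date + 19 years → 27 March 2007.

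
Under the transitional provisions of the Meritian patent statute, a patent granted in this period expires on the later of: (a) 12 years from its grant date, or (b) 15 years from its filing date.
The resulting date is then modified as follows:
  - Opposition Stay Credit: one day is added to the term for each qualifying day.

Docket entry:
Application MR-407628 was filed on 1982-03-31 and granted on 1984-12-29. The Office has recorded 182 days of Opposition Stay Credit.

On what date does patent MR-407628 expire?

(a) grant + 12 years → 29 December 1996.
(b) filing + 15 years → 31 March 1997.
Later of the two: 31 March 1997.
Opposition Stay Credit: +182 days → 29 September 1997.

September 29, 1997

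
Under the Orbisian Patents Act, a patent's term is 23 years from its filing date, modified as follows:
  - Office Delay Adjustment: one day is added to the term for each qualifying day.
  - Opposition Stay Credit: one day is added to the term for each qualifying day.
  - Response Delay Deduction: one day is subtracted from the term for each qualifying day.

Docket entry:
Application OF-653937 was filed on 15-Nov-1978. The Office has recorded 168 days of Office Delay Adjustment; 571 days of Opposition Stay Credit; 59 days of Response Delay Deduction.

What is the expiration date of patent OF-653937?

2003-09-26

Base term: filing date + 23 years → 15 November 2001.
Office Delay Adjustment: +168 days → 2 May 2002.
Opposition Stay Credit: +571 days → 24 November 2003.
Response Delay Deduction: −59 days → 26 September 2003.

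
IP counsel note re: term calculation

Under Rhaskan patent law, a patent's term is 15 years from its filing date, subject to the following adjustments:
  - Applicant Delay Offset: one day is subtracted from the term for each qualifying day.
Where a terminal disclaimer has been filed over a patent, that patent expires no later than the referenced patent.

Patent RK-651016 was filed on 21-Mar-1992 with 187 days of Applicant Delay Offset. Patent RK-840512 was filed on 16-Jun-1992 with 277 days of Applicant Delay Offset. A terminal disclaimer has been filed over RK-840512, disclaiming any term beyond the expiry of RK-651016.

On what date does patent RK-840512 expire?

September 12, 2006

Natural term of RK-840512:
  Base: filing + 15 years → 16 June 2007.
  Applicant Delay Offset: −277 days → 12 September 2006.
Expiry of referenced patent RK-651016:
  Base: filing + 15 years → 21 March 2007.
  Applicant Delay Offset: −187 days → 15 September 2006.
Terminal disclaimer: RK-840512 expires on the earlier of 12 September 2006 and 15 September 2006.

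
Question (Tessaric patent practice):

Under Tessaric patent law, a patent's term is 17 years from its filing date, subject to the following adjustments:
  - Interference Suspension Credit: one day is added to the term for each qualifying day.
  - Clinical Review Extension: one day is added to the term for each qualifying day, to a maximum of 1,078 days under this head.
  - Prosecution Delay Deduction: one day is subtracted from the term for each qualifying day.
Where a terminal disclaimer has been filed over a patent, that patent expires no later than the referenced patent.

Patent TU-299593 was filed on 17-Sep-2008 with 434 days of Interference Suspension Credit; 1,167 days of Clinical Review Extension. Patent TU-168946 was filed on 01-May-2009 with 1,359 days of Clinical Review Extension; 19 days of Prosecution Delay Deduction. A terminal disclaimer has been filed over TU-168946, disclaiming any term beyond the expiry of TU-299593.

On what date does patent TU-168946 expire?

March 25, 2029

Natural term of TU-168946:
  Base: filing + 17 years → 1 May 2026.
  Clinical Review Extension: 1359 days claimed exceeds the 1078-day cap, so +1078 days → 13 April 2029.
  Prosecution Delay Deduction: −19 days → 25 March 2029.
Expiry of referenced patent TU-299593:
  Base: filing + 17 years → 17 September 2025.
  Interference Suspension Credit: +434 days → 25 November 2026.
  Clinical Review Extension: 1167 days claimed exceeds the 1078-day cap, so +1078 days → 7 November 2029.
Terminal disclaimer: TU-168946 expires on the earlier of 25 March 2029 and 7 November 2029.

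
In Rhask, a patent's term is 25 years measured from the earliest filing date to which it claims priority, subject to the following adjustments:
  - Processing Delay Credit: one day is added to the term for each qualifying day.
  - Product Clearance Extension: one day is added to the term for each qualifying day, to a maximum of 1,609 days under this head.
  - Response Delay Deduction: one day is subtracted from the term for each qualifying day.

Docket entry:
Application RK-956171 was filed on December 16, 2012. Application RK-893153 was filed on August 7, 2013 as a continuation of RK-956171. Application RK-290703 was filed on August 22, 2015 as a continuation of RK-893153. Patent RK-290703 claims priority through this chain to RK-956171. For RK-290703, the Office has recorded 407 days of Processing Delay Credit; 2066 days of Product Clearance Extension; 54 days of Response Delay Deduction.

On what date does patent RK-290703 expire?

Earliest priority filing: 16 December 2012.
Base term: 16 December 2012 + 25 years → 16 December 2037.
Processing Delay Credit: +407 days → 27 January 2039.
Product Clearance Extension: 2066 days claimed exceeds the 1609-day cap, so +1609 days → 24 June 2043.
Response Delay Deduction: −54 days → 1 May 2043.

May 1, 2043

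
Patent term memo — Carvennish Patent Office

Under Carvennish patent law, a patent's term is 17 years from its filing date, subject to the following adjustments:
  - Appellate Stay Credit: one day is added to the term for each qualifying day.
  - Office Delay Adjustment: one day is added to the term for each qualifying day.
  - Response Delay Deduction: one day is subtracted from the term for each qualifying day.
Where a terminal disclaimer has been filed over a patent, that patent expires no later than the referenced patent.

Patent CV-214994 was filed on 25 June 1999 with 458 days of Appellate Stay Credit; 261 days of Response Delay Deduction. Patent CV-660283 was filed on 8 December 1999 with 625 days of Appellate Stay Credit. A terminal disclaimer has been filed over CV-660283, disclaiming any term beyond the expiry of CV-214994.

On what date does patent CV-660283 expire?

Natural term of CV-660283:
  Base: filing + 17 years → 8 December 2016.
  Appellate Stay Credit: +625 days → 25 August 2018.
Expiry of referenced patent CV-214994:
  Base: filing + 17 years → 25 June 2016.
  Appellate Stay Credit: +458 days → 26 September 2017.
  Response Delay Deduction: −261 days → 8 January 2017.
Terminal disclaimer: CV-660283 expires on the earlier of 25 August 2018 and 8 January 2017.

2017-01-08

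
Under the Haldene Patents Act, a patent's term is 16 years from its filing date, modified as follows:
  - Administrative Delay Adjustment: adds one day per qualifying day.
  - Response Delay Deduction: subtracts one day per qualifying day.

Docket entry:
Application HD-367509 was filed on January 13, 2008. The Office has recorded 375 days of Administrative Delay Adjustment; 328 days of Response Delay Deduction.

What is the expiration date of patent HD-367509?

2024-02-29

Base term: filing date + 16 years → 13 January 2024.
Administrative Delay Adjustment: +375 days → 22 January 2025.
Response Delay Deduction: −328 days → 29 February 2024.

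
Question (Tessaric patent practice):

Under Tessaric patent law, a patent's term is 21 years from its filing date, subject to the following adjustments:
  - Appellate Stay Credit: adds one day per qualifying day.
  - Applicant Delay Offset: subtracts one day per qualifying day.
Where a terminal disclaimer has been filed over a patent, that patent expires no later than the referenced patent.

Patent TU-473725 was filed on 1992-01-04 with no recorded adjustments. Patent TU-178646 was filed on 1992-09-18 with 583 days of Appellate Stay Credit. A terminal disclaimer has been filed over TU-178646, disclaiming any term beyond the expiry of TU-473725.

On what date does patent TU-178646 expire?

2013-01-04

Natural term of TU-178646:
  Base: filing + 21 years → 18 September 2013.
  Appellate Stay Credit: +583 days → 24 April 2015.
Expiry of referenced patent TU-473725:
  Base: filing + 21 years → 4 January 2013.
Terminal disclaimer: TU-178646 expires on the earlier of 24 April 2015 and 4 January 2013.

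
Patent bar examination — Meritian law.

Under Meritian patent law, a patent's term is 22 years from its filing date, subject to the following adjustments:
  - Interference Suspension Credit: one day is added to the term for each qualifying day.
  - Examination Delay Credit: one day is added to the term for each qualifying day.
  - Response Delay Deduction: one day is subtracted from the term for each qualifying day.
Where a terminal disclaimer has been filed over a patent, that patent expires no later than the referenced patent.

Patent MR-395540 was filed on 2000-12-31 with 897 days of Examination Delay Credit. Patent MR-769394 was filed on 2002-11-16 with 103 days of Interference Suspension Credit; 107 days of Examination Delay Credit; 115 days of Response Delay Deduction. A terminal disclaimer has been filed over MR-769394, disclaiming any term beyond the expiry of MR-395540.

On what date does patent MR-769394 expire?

Natural term of MR-769394:
  Base: filing + 22 years → 16 November 2024.
  Interference Suspension Credit: +103 days → 27 February 2025.
  Examination Delay Credit: +107 days → 14 June 2025.
  Response Delay Deduction: −115 days → 19 February 2025.
Expiry of referenced patent MR-395540:
  Base: filing + 22 years → 31 December 2022.
  Examination Delay Credit: +897 days → 15 June 2025.
Terminal disclaimer: MR-769394 expires on the earlier of 19 February 2025 and 15 June 2025.

February 19, 2025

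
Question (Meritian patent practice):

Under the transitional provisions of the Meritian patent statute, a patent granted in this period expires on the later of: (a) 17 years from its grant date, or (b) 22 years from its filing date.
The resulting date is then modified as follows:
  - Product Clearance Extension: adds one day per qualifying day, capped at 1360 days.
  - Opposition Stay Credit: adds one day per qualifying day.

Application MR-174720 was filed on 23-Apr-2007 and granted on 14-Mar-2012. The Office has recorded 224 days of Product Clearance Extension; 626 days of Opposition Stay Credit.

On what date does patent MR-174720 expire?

(a) grant + 17 years → 14 March 2029.
(b) filing + 22 years → 23 April 2029.
Later of the two: 23 April 2029.
Product Clearance Extension: 224 days (within the 1360-day cap) → +224 days → 3 December 2029.
Opposition Stay Credit: +626 days → 21 August 2031.

2031-08-21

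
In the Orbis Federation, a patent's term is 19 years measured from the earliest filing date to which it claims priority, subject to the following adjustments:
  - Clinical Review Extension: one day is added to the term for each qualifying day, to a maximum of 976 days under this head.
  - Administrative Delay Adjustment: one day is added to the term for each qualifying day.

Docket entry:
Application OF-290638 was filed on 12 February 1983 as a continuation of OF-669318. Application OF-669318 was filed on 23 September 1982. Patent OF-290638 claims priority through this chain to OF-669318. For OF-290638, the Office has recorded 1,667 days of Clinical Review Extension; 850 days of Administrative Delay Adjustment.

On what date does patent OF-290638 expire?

2006-09-23

Earliest priority filing: 23 September 1982.
Base term: 23 September 1982 + 19 years → 23 September 2001.
Clinical Review Extension: 1667 days claimed exceeds the 976-day cap, so +976 days → 26 May 2004.
Administrative Delay Adjustment: +850 days → 23 September 2006.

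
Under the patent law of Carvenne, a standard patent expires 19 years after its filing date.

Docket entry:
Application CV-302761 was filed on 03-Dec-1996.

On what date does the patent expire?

Filing date + 19 years → 3 December 2015.

2015-12-03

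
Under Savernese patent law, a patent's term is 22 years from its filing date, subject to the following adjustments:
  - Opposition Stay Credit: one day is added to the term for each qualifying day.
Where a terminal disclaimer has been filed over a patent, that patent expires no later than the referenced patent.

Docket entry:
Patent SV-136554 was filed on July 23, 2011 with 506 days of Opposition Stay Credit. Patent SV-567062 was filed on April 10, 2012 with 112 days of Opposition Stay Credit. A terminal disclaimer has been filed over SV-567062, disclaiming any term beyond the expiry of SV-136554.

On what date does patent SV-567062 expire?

2034-07-31

Natural term of SV-567062:
  Base: filing + 22 years → 10 April 2034.
  Opposition Stay Credit: +112 days → 31 July 2034.
Expiry of referenced patent SV-136554:
  Base: filing + 22 years → 23 July 2033.
  Opposition Stay Credit: +506 days → 11 December 2034.
Terminal disclaimer: SV-567062 expires on the earlier of 31 July 2034 and 11 December 2034.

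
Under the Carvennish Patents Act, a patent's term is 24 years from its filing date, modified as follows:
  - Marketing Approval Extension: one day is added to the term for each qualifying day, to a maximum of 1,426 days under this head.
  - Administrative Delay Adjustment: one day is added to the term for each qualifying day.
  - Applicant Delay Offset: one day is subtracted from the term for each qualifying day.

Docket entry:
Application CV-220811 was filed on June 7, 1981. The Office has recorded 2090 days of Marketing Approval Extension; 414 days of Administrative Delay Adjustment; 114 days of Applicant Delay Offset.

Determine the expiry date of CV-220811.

February 27, 2010

Base term: filing date + 24 years → 7 June 2005.
Marketing Approval Extension: 2090 days claimed exceeds the 1426-day cap, so +1426 days → 3 May 2009.
Administrative Delay Adjustment: +414 days → 21 June 2010.
Applicant Delay Offset: −114 days → 27 February 2010.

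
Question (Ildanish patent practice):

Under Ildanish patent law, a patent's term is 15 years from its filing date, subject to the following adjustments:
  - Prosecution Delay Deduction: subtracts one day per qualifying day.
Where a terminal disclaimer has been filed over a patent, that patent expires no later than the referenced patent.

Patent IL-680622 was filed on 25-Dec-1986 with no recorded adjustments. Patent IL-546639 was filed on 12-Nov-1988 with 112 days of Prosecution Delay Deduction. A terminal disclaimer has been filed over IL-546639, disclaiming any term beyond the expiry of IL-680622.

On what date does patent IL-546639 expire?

Natural term of IL-546639:
  Base: filing + 15 years → 12 November 2003.
  Prosecution Delay Deduction: −112 days → 23 July 2003.
Expiry of referenced patent IL-680622:
  Base: filing + 15 years → 25 December 2001.
Terminal disclaimer: IL-546639 expires on the earlier of 23 July 2003 and 25 December 2001.

December 25, 2001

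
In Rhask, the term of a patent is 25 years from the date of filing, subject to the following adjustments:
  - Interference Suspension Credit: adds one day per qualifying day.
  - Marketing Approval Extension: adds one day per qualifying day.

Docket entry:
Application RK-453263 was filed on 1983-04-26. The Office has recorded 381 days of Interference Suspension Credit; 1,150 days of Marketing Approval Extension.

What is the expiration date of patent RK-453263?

Base term: filing date + 25 years → 26 April 2008.
Interference Suspension Credit: +381 days → 12 May 2009.
Marketing Approval Extension: +1150 days → 5 July 2012.

July 5, 2012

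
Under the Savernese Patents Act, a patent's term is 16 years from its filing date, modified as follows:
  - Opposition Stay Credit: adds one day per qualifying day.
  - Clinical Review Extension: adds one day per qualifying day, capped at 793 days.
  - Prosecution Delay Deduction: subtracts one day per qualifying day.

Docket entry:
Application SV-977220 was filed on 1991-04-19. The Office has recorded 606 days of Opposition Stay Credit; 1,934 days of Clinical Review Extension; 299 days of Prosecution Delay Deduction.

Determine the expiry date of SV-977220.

Base term: filing date + 16 years → 19 April 2007.
Opposition Stay Credit: +606 days → 15 December 2008.
Clinical Review Extension: 1934 days claimed exceeds the 793-day cap, so +793 days → 16 February 2011.
Prosecution Delay Deduction: −299 days → 23 April 2010.

2010-04-23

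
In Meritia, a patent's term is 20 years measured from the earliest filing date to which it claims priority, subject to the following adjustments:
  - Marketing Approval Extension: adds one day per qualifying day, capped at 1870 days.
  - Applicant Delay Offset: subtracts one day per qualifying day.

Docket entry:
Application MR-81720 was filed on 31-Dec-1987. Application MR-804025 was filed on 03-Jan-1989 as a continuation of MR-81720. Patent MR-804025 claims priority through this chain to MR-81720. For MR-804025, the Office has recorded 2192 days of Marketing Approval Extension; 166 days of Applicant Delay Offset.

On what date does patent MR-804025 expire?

2012-08-30

Earliest priority filing: 31 December 1987.
Base term: 31 December 1987 + 20 years → 31 December 2007.
Marketing Approval Extension: 2192 days claimed exceeds the 1870-day cap, so +1870 days → 12 February 2013.
Applicant Delay Offset: −166 days → 30 August 2012.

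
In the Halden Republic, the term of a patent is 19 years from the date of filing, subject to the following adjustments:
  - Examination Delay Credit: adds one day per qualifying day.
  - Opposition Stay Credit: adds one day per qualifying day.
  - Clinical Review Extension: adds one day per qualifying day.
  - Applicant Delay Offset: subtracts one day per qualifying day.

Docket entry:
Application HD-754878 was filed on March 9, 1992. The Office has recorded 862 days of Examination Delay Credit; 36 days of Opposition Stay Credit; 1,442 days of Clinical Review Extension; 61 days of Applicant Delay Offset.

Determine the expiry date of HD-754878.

Base term: filing date + 19 years → 9 March 2011.
Examination Delay Credit: +862 days → 18 July 2013.
Opposition Stay Credit: +36 days → 23 August 2013.
Clinical Review Extension: +1442 days → 4 August 2017.
Applicant Delay Offset: −61 days → 4 June 2017.

June 4, 2017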